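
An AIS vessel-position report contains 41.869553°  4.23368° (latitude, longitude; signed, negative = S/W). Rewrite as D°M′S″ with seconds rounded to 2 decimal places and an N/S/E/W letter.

Lat: 0.869553° → 52.17318′; 0.17318 × 60 = 10.3908″
Lon: 0.233680 × 60 = 14.02080′ → 14′, remainder × 60 = 1.2480″

41°52′10.39″ N, 4°14′1.25″ E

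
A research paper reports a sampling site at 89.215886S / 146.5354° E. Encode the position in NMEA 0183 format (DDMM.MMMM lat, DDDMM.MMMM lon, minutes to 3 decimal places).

Lat: fractional part 0.215886 → 12.95316 minutes
Lon: minutes = (146.535400 − 146) × 60 = 32.12400

8912.953,S / 14632.124,E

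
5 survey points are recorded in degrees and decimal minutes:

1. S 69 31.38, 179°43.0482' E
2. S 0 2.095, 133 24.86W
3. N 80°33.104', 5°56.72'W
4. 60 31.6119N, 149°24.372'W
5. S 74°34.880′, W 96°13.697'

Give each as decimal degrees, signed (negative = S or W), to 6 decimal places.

1. -69.523000, 179.717470
2. -0.034917, -133.414333
3. 80.551733, -5.945333
4. 60.526865, -149.406200
5. -74.581333, -96.228283

Point 1:
  Lat: 31.38′ = 0.523000°; total 69.5230000
  hemisphere S, so the sign is −
  λ: 179 + 43.0482/60 = 179.7174700
  E ⇒ keep positive
Point 2:
  Latitude: 0 + 2.095/60 = 0.0349167
  S → negative
  Longitude: 24.86′ = 0.414333°; total 133.4143333
  hemisphere W, so the sign is −
Point 3:
  φ: 80 + 33.104/60 = 80.5517333
  N ⇒ keep positive
  λ: 5 + 56.72/60 = 5.9453333
  W ⇒ negate
Point 4:
  φ: 31.6119′ = 0.526865°; total 60.5268650
  N ⇒ keep positive
  Lon: 24.372′ = 0.406200°; total 149.4062000
  hemisphere W, so the sign is −
Point 5:
  φ: 34.88′ = 0.581333°; total 74.5813333
  S → negative
  Longitude: 13.697′ = 0.228283°; total 96.2282833
  W → negative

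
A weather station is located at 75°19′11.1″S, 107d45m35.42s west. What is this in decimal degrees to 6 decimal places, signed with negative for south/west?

Lat: 19′ + 11.1″ = 19.18500′; 75 + 19.18500/60 = 75.3197500
S → negative
Lon: 107° + 45/60 + 35.42/3600 = 107 + 0.750000 + 0.009839 = 107.7598389
W ⇒ negate

-75.319750, -107.759839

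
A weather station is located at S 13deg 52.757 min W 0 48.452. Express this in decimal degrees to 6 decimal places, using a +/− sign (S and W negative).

Latitude: 52.757′ = 0.879283°; total 13.8792833
S ⇒ negate
Longitude: 48.452′ = 0.807533°; total 0.8075333
hemisphere W, so the sign is −

-13.879283, -0.807533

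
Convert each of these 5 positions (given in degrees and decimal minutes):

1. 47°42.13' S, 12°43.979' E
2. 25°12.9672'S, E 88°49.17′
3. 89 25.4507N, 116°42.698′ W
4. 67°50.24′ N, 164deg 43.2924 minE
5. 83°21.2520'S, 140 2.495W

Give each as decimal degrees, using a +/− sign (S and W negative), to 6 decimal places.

Point 1:
  Latitude: 42.13′ = 0.702167°; total 47.7021667
  S ⇒ negate
  Lon: 12 + 43.979/60 = 12.7329833
  E ⇒ keep positive
Point 2:
  Latitude: 12.9672′ = 0.216120°; total 25.2161200
  S → negative
  Lon: 88 + 49.17/60 = 88.8195000
  E ⇒ keep positive
Point 3:
  Lat: 89 + 25.4507/60 = 89.4241783
  N ⇒ keep positive
  Longitude: 116 + 42.698/60 = 116.7116333
  W ⇒ negate
Point 4:
  φ: 67 + 50.24/60 = 67.8373333
  N → positive
  Lon: 164 + 43.2924/60 = 164.7215400
  E → positive
Point 5:
  Lat: 83 + 21.252/60 = 83.3542000
  S ⇒ negate
  Lon: 2.495′ = 0.041583°; total 140.0415833
  W ⇒ negate

1. -47.702167, 12.732983
2. -25.216120, 88.819500
3. 89.424178, -116.711633
4. 67.837333, 164.721540
5. -83.354200, -140.041583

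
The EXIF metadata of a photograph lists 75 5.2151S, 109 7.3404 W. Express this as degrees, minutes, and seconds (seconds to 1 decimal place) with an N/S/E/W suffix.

Latitude: fractional minutes 0.21510 × 60 = 12.906″
Lon: fractional minutes 0.34040 × 60 = 20.424″

75°05′12.9″ S, 109°07′20.4″ W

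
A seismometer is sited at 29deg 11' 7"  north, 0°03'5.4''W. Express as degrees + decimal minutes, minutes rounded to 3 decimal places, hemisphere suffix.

29° 11.117′ N, 0° 3.090′ W

φ: seconds/60 = 0.11667; minutes = 11 + 0.11667 = 11.11667
Longitude: seconds/60 = 0.09000; minutes = 3 + 0.09000 = 3.09000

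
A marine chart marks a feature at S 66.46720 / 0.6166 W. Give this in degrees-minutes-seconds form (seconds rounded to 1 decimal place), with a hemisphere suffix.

66°28′1.9″ S, 0°36′59.8″ W

φ: whole degrees 66; 28.03200′ → 28′ and 1.920″
Lon: 0.616600° → 36.99600′; 0.99600 × 60 = 59.760″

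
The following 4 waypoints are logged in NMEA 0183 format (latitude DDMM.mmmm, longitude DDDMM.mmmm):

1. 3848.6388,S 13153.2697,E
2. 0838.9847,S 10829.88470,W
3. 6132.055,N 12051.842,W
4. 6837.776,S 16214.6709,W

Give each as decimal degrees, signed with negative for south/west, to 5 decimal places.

1. -38.81065, 131.88783
2. -8.64975, -108.49808
3. 61.53425, -120.86403
4. -68.62960, -162.24452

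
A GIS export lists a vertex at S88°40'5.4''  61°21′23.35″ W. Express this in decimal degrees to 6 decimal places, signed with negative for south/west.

φ: 88 + 40/60 + 5.4/3600 = 88.6681667
S ⇒ negate
Lon: 61° + 21/60 + 23.35/3600 = 61 + 0.350000 + 0.006486 = 61.3564861
W → negative

-88.668167, -61.356486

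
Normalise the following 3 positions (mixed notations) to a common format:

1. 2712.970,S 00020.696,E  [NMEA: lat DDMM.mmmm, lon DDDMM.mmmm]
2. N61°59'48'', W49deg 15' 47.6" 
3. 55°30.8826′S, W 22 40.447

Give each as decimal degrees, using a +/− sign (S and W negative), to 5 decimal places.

Point 1:
  Latitude: degrees = first 2 digits = 27, minutes = 12.97; 27 + 12.97/60 = 27.216167
  S → negative
  Longitude: degrees = first 3 digits = 0, minutes = 20.696; 0 + 20.696/60 = 0.344933
  E ⇒ keep positive
Point 2:
  Latitude: 61 + 59/60 + 48/3600 = 61.996667
  N → positive
  Longitude: 49 + 15/60 + 47.6/3600 = 49.263222
  W ⇒ negate
Point 3:
  φ: 30.8826′ = 0.514710°; total 55.514710
  S → negative
  Lon: 22 + 40.447/60 = 22.674117
  hemisphere W, so the sign is −

1. -27.21617, 0.34493
2. 61.99667, -49.26322
3. -55.51471, -22.67412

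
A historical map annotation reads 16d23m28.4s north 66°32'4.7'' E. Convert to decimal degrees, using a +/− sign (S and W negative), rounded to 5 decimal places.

φ: 16 + 23/60 + 28.4/3600 = 16.391222
N ⇒ keep positive
Lon: 66° + 32/60 + 4.7/3600 = 66 + 0.533333 + 0.001306 = 66.534639
E ⇒ keep positive

16.39122, 66.53464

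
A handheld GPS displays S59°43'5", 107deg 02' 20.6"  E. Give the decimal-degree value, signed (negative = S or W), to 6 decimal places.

-59.718056, 107.039056

Latitude: 59 + 43/60 + 5/3600 = 59.7180556
S → negative
Longitude: 107 + 2/60 + 20.6/3600 = 107.0390556
E ⇒ keep positive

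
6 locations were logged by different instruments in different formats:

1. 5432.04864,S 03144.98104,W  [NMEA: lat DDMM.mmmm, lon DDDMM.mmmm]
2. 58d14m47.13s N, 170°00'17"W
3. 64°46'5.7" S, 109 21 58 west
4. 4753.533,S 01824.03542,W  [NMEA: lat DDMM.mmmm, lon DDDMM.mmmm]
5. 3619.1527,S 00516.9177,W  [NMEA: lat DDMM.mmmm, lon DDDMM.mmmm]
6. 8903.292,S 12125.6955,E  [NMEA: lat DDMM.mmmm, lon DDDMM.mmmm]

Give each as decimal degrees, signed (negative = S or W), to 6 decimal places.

Point 1:
  Latitude: degrees = first 2 digits = 54, minutes = 32.04864; 54 + 32.04864/60 = 54.5341440
  S ⇒ negate
  λ: split at 3 digits → 031° and 44.98104′; 31 + 44.98104/60 = 31.7496840
  W ⇒ negate
Point 2:
  φ: 58° + 14/60 + 47.13/3600 = 58 + 0.233333 + 0.013092 = 58.2464250
  N → positive
  Lon: 170° + 0/60 + 17/3600 = 170 + 0.000000 + 0.004722 = 170.0047222
  W ⇒ negate
Point 3:
  Lat: 64 + 46/60 + 5.7/3600 = 64.7682500
  S → negative
  Lon: 109 + 21/60 + 58/3600 = 109.3661111
  W ⇒ negate
Point 4:
  Lat: split at 2 digits → 47° and 53.533′; 47 + 53.533/60 = 47.8922167
  S → negative
  λ: degrees = first 3 digits = 18, minutes = 24.03542; 18 + 24.03542/60 = 18.4005903
  hemisphere W, so the sign is −
Point 5:
  Latitude: degrees = first 2 digits = 36, minutes = 19.1527; 36 + 19.1527/60 = 36.3192117
  hemisphere S, so the sign is −
  λ: split at 3 digits → 005° and 16.9177′; 5 + 16.9177/60 = 5.2819617
  hemisphere W, so the sign is −
Point 6:
  Lat: degrees = first 2 digits = 89, minutes = 3.292; 89 + 3.292/60 = 89.0548667
  S ⇒ negate
  Lon: split at 3 digits → 121° and 25.6955′; 121 + 25.6955/60 = 121.4282583
  E ⇒ keep positive

1. -54.534144, -31.749684
2. 58.246425, -170.004722
3. -64.768250, -109.366111
4. -47.892217, -18.400590
5. -36.319212, -5.281962
6. -89.054867, 121.428258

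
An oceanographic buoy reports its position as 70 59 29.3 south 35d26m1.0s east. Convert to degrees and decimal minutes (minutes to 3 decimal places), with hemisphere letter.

Latitude: 59 + 29.3/60 = 59.48833′
Lon: 26 + 1/60 = 26.01667′

70° 59.488′ S, 35° 26.017′ E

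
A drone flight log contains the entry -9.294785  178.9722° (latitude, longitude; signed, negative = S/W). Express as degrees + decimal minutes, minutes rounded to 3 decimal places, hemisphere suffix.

9° 17.687′ S, 178° 58.332′ E

Latitude is negative → S; |value| = 9.294785
Latitude: fractional part 0.294785 → 17.68710 minutes
Lon: 178° + 0.972200 × 60 = 178° 58.33200′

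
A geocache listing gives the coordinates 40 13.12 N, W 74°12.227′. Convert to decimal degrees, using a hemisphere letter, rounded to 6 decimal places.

φ: 13.12′ = 0.218667°; total 40.2186667
Longitude: 12.227′ = 0.203783°; total 74.2037833

40.218667° N, 74.203783° W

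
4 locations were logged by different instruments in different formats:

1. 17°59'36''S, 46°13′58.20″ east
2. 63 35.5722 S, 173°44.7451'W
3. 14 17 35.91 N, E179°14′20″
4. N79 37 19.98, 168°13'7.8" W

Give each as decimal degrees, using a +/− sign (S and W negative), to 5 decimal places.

1. -17.99333, 46.23283
2. -63.59287, -173.74575
3. 14.29331, 179.23889
4. 79.62222, -168.21883

Point 1:
  Latitude: 17° + 59/60 + 36/3600 = 17 + 0.983333 + 0.010000 = 17.993333
  S ⇒ negate
  λ: 46 + 13/60 + 58.2/3600 = 46.232833
  E → positive
Point 2:
  Latitude: 35.5722′ = 0.592870°; total 63.592870
  hemisphere S, so the sign is −
  λ: 44.7451′ = 0.745752°; total 173.745752
  W ⇒ negate
Point 3:
  Lat: 17′ + 35.91″ = 17.59850′; 14 + 17.59850/60 = 14.293308
  N ⇒ keep positive
  Longitude: 179° + 14/60 + 20/3600 = 179 + 0.233333 + 0.005556 = 179.238889
  E ⇒ keep positive
Point 4:
  φ: 79° + 37/60 + 19.98/3600 = 79 + 0.616667 + 0.005550 = 79.622217
  N ⇒ keep positive
  λ: 13′ + 7.8″ = 13.13000′; 168 + 13.13000/60 = 168.218833
  hemisphere W, so the sign is −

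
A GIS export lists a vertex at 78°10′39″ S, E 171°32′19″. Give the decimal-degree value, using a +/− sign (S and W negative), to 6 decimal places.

Latitude: 78 + 10/60 + 39/3600 = 78.1775000
hemisphere S, so the sign is −
Longitude: 32′ + 19″ = 32.31667′; 171 + 32.31667/60 = 171.5386111
E ⇒ keep positive

-78.177500, 171.538611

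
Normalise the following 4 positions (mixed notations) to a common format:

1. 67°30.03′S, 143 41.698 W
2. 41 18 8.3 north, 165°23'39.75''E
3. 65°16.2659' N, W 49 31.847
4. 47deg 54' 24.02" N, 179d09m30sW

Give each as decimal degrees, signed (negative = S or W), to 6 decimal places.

1. -67.500500, -143.694967
2. 41.302306, 165.394375
3. 65.271098, -49.530783
4. 47.906672, -179.158333

Point 1:
  Latitude: 30.03′ = 0.500500°; total 67.5005000
  hemisphere S, so the sign is −
  λ: 143 + 41.698/60 = 143.6949667
  hemisphere W, so the sign is −
Point 2:
  Lat: 41 + 18/60 + 8.3/3600 = 41.3023056
  N ⇒ keep positive
  Longitude: 165 + 23/60 + 39.75/3600 = 165.3943750
  E → positive
Point 3:
  φ: 16.2659′ = 0.271098°; total 65.2710983
  N ⇒ keep positive
  Lon: 31.847′ = 0.530783°; total 49.5307833
  W ⇒ negate
Point 4:
  Latitude: 47° + 54/60 + 24.02/3600 = 47 + 0.900000 + 0.006672 = 47.9066722
  N ⇒ keep positive
  Lon: 179 + 9/60 + 30/3600 = 179.1583333
  W → negative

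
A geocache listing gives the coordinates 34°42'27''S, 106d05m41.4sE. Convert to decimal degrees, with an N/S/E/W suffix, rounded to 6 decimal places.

34.707500° S, 106.094833° E

Lat: 34° + 42/60 + 27/3600 = 34 + 0.700000 + 0.007500 = 34.7075000
λ: 106° + 5/60 + 41.4/3600 = 106 + 0.083333 + 0.011500 = 106.0948333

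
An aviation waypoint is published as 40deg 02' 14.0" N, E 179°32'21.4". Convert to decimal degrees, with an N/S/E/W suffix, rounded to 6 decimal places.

40.037222° N, 179.539278° E

φ: 40° + 2/60 + 14/3600 = 40 + 0.033333 + 0.003889 = 40.0372222
λ: 179° + 32/60 + 21.4/3600 = 179 + 0.533333 + 0.005944 = 179.5392778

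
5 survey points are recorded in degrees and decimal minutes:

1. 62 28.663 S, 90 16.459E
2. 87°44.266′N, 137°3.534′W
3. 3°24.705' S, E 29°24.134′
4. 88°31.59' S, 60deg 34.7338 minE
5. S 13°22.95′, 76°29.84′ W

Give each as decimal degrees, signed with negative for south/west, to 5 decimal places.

Point 1:
  Latitude: 28.663′ = 0.477717°; total 62.477717
  hemisphere S, so the sign is −
  λ: 16.459′ = 0.274317°; total 90.274317
  E ⇒ keep positive
Point 2:
  φ: 87 + 44.266/60 = 87.737767
  N ⇒ keep positive
  Longitude: 137 + 3.534/60 = 137.058900
  hemisphere W, so the sign is −
Point 3:
  φ: 3 + 24.705/60 = 3.411750
  S → negative
  Longitude: 24.134′ = 0.402233°; total 29.402233
  E ⇒ keep positive
Point 4:
  φ: 88 + 31.59/60 = 88.526500
  S → negative
  Longitude: 60 + 34.7338/60 = 60.578897
  E → positive
Point 5:
  Latitude: 22.95′ = 0.382500°; total 13.382500
  S → negative
  Longitude: 29.84′ = 0.497333°; total 76.497333
  hemisphere W, so the sign is −

1. -62.47772, 90.27432
2. 87.73777, -137.05890
3. -3.41175, 29.40223
4. -88.52650, 60.57890
5. -13.38250, -76.49733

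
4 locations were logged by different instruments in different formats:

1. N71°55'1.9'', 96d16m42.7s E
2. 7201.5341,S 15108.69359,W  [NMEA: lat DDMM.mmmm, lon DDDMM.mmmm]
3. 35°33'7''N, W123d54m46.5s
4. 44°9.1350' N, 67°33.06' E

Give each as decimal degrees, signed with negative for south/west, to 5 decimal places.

Point 1:
  Lat: 71° + 55/60 + 1.9/3600 = 71 + 0.916667 + 0.000528 = 71.917194
  N → positive
  Lon: 96 + 16/60 + 42.7/3600 = 96.278528
  E ⇒ keep positive
Point 2:
  Latitude: degrees = first 2 digits = 72, minutes = 1.5341; 72 + 1.5341/60 = 72.025568
  S → negative
  λ: degrees = first 3 digits = 151, minutes = 8.69359; 151 + 8.69359/60 = 151.144893
  W → negative
Point 3:
  φ: 33′ + 7″ = 33.11667′; 35 + 33.11667/60 = 35.551944
  N → positive
  λ: 54′ + 46.5″ = 54.77500′; 123 + 54.77500/60 = 123.912917
  hemisphere W, so the sign is −
Point 4:
  Latitude: 44 + 9.135/60 = 44.152250
  N ⇒ keep positive
  Longitude: 33.06′ = 0.551000°; total 67.551000
  E ⇒ keep positive

1. 71.91719, 96.27853
2. -72.02557, -151.14489
3. 35.55194, -123.91292
4. 44.15225, 67.55100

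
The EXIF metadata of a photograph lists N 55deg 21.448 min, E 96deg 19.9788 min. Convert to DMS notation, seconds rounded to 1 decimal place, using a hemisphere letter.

55°21′26.9″ N, 96°19′58.7″ E

Latitude: 21.44800′ → 21′ and 0.44800 × 60 = 26.880″
Lon: 19.97880′ → 19′ and 0.97880 × 60 = 58.728″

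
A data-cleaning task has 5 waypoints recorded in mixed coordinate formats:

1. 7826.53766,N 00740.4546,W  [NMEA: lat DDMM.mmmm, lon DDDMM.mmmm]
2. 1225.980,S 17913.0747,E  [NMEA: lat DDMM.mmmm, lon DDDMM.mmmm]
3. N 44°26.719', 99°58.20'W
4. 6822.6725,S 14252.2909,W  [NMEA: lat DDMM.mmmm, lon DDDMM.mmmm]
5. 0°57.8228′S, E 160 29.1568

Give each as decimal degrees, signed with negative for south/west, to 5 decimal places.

1. 78.44229, -7.67424
2. -12.43300, 179.21791
3. 44.44532, -99.97000
4. -68.37788, -142.87152
5. -0.96371, 160.48595

Point 1:
  Lat: degrees = first 2 digits = 78, minutes = 26.53766; 78 + 26.53766/60 = 78.442294
  N → positive
  Longitude: degrees = first 3 digits = 7, minutes = 40.4546; 7 + 40.4546/60 = 7.674243
  W ⇒ negate
Point 2:
  Latitude: split at 2 digits → 12° and 25.98′; 12 + 25.98/60 = 12.433000
  hemisphere S, so the sign is −
  Longitude: split at 3 digits → 179° and 13.0747′; 179 + 13.0747/60 = 179.217912
  E → positive
Point 3:
  φ: 26.719′ = 0.445317°; total 44.445317
  N → positive
  Lon: 99 + 58.2/60 = 99.970000
  hemisphere W, so the sign is −
Point 4:
  Latitude: split at 2 digits → 68° and 22.6725′; 68 + 22.6725/60 = 68.377875
  S ⇒ negate
  Lon: degrees = first 3 digits = 142, minutes = 52.2909; 142 + 52.2909/60 = 142.871515
  W ⇒ negate
Point 5:
  Latitude: 57.8228′ = 0.963713°; total 0.963713
  hemisphere S, so the sign is −
  Longitude: 160 + 29.1568/60 = 160.485947
  E ⇒ keep positive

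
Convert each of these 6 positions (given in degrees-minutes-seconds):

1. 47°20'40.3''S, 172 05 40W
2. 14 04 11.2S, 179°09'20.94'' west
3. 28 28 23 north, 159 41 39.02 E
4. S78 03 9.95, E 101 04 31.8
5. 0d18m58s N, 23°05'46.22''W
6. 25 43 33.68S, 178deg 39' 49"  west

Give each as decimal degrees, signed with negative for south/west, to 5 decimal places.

1. -47.34453, -172.09444
2. -14.06978, -179.15582
3. 28.47306, 159.69417
4. -78.05276, 101.07550
5. 0.31611, -23.09617
6. -25.72602, -178.66361

Point 1:
  Lat: 20′ + 40.3″ = 20.67167′; 47 + 20.67167/60 = 47.344528
  S ⇒ negate
  Longitude: 5′ + 40″ = 5.66667′; 172 + 5.66667/60 = 172.094444
  W ⇒ negate
Point 2:
  φ: 4′ + 11.2″ = 4.18667′; 14 + 4.18667/60 = 14.069778
  hemisphere S, so the sign is −
  λ: 179 + 9/60 + 20.94/3600 = 179.155817
  hemisphere W, so the sign is −
Point 3:
  φ: 28° + 28/60 + 23/3600 = 28 + 0.466667 + 0.006389 = 28.473056
  N → positive
  λ: 159 + 41/60 + 39.02/3600 = 159.694172
  E ⇒ keep positive
Point 4:
  Latitude: 78° + 3/60 + 9.95/3600 = 78 + 0.050000 + 0.002764 = 78.052764
  S → negative
  Longitude: 101° + 4/60 + 31.8/3600 = 101 + 0.066667 + 0.008833 = 101.075500
  E ⇒ keep positive
Point 5:
  Lat: 0° + 18/60 + 58/3600 = 0 + 0.300000 + 0.016111 = 0.316111
  N ⇒ keep positive
  λ: 5′ + 46.22″ = 5.77033′; 23 + 5.77033/60 = 23.096172
  W ⇒ negate
Point 6:
  Lat: 25 + 43/60 + 33.68/3600 = 25.726022
  hemisphere S, so the sign is −
  Longitude: 178° + 39/60 + 49/3600 = 178 + 0.650000 + 0.013611 = 178.663611
  W ⇒ negate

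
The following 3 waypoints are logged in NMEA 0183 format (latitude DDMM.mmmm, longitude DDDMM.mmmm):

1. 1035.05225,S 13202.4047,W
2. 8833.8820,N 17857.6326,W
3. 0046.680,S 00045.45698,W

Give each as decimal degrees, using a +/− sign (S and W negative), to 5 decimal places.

1. -10.58420, -132.04008
2. 88.56470, -178.96054
3. -0.77800, -0.75762

Point 1:
  Latitude: degrees = first 2 digits = 10, minutes = 35.05225; 10 + 35.05225/60 = 10.584204
  S → negative
  Longitude: degrees = first 3 digits = 132, minutes = 2.4047; 132 + 2.4047/60 = 132.040078
  W ⇒ negate
Point 2:
  φ: degrees = first 2 digits = 88, minutes = 33.882; 88 + 33.882/60 = 88.564700
  N ⇒ keep positive
  Longitude: split at 3 digits → 178° and 57.6326′; 178 + 57.6326/60 = 178.960543
  hemisphere W, so the sign is −
Point 3:
  Latitude: split at 2 digits → 00° and 46.68′; 0 + 46.68/60 = 0.778000
  S ⇒ negate
  Longitude: degrees = first 3 digits = 0, minutes = 45.45698; 0 + 45.45698/60 = 0.757616
  W → negative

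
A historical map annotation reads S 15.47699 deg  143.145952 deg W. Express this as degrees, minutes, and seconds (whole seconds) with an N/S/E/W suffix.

15°28′37″ S, 143°08′45″ W

Lat: whole degrees 15; 28.61940′ → 28′ and 37.16″
Longitude: whole degrees 143; 8.75712′ → 8′ and 45.43″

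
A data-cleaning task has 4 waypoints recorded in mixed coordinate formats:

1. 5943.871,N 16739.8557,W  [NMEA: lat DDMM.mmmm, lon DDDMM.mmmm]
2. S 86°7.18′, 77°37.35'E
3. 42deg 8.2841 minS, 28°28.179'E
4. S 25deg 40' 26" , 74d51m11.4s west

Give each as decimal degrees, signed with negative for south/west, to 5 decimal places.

1. 59.73118, -167.66426
2. -86.11967, 77.62250
3. -42.13807, 28.46965
4. -25.67389, -74.85317

Point 1:
  φ: degrees = first 2 digits = 59, minutes = 43.871; 59 + 43.871/60 = 59.731183
  N ⇒ keep positive
  Longitude: split at 3 digits → 167° and 39.8557′; 167 + 39.8557/60 = 167.664262
  hemisphere W, so the sign is −
Point 2:
  Lat: 86 + 7.18/60 = 86.119667
  S → negative
  Lon: 77 + 37.35/60 = 77.622500
  E → positive
Point 3:
  Lat: 8.2841′ = 0.138068°; total 42.138068
  S → negative
  Lon: 28.179′ = 0.469650°; total 28.469650
  E ⇒ keep positive
Point 4:
  φ: 25° + 40/60 + 26/3600 = 25 + 0.666667 + 0.007222 = 25.673889
  S → negative
  Lon: 74 + 51/60 + 11.4/3600 = 74.853167
  hemisphere W, so the sign is −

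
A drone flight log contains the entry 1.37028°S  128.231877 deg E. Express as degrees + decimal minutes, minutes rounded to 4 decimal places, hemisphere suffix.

1° 22.2168′ S, 128° 13.9126′ E

Lat: fractional part 0.370280 → 22.216800 minutes
λ: minutes = (128.231877 − 128) × 60 = 13.912620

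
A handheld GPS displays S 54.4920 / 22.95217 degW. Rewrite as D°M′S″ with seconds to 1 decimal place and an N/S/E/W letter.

54°29′31.2″ S, 22°57′7.8″ W

φ: 0.492000 × 60 = 29.52000′ → 29′, remainder × 60 = 31.200″
λ: whole degrees 22; 57.13020′ → 57′ and 7.812″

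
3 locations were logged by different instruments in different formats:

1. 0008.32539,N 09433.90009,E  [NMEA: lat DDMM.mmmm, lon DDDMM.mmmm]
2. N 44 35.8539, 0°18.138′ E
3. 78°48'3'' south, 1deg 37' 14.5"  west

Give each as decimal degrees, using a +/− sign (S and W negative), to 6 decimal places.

Point 1:
  Latitude: split at 2 digits → 00° and 8.32539′; 0 + 8.32539/60 = 0.1387565
  N → positive
  Lon: split at 3 digits → 094° and 33.90009′; 94 + 33.90009/60 = 94.5650015
  E → positive
Point 2:
  φ: 44 + 35.8539/60 = 44.5975650
  N → positive
  Lon: 18.138′ = 0.302300°; total 0.3023000
  E → positive
Point 3:
  φ: 78° + 48/60 + 3/3600 = 78 + 0.800000 + 0.000833 = 78.8008333
  S → negative
  Longitude: 1 + 37/60 + 14.5/3600 = 1.6206944
  W → negative

1. 0.138757, 94.565002
2. 44.597565, 0.302300
3. -78.800833, -1.620694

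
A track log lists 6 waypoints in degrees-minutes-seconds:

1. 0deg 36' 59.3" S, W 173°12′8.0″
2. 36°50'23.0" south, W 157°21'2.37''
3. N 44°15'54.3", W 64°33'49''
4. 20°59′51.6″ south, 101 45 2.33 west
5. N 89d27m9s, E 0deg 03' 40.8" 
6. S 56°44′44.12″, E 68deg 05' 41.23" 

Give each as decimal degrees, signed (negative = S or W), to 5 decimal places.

1. -0.61647, -173.20222
2. -36.83972, -157.35066
3. 44.26508, -64.56361
4. -20.99767, -101.75065
5. 89.45250, 0.06133
6. -56.74559, 68.09479

Point 1:
  φ: 0° + 36/60 + 59.3/3600 = 0 + 0.600000 + 0.016472 = 0.616472
  S ⇒ negate
  Longitude: 173° + 12/60 + 8/3600 = 173 + 0.200000 + 0.002222 = 173.202222
  hemisphere W, so the sign is −
Point 2:
  Lat: 50′ + 23″ = 50.38333′; 36 + 50.38333/60 = 36.839722
  S ⇒ negate
  Longitude: 21′ + 2.37″ = 21.03950′; 157 + 21.03950/60 = 157.350658
  hemisphere W, so the sign is −
Point 3:
  Latitude: 44 + 15/60 + 54.3/3600 = 44.265083
  N → positive
  Longitude: 64° + 33/60 + 49/3600 = 64 + 0.550000 + 0.013611 = 64.563611
  W ⇒ negate
Point 4:
  Latitude: 20° + 59/60 + 51.6/3600 = 20 + 0.983333 + 0.014333 = 20.997667
  S ⇒ negate
  Lon: 45′ + 2.33″ = 45.03883′; 101 + 45.03883/60 = 101.750647
  W → negative
Point 5:
  φ: 89° + 27/60 + 9/3600 = 89 + 0.450000 + 0.002500 = 89.452500
  N ⇒ keep positive
  Lon: 0° + 3/60 + 40.8/3600 = 0 + 0.050000 + 0.011333 = 0.061333
  E ⇒ keep positive
Point 6:
  φ: 56° + 44/60 + 44.12/3600 = 56 + 0.733333 + 0.012256 = 56.745589
  S → negative
  Lon: 68 + 5/60 + 41.23/3600 = 68.094786
  E → positive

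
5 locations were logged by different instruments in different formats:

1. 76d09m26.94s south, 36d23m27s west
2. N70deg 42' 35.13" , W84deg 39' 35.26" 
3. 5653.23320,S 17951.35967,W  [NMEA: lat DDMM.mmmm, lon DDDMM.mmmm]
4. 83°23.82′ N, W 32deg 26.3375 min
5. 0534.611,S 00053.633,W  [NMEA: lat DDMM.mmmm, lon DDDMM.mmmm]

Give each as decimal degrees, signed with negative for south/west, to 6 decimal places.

1. -76.157483, -36.390833
2. 70.709758, -84.659794
3. -56.887220, -179.855995
4. 83.397000, -32.438958
5. -5.576850, -0.893883

Point 1:
  φ: 76° + 9/60 + 26.94/3600 = 76 + 0.150000 + 0.007483 = 76.1574833
  hemisphere S, so the sign is −
  Lon: 36 + 23/60 + 27/3600 = 36.3908333
  W ⇒ negate
Point 2:
  Lat: 70° + 42/60 + 35.13/3600 = 70 + 0.700000 + 0.009758 = 70.7097583
  N → positive
  Lon: 39′ + 35.26″ = 39.58767′; 84 + 39.58767/60 = 84.6597944
  W ⇒ negate
Point 3:
  Lat: degrees = first 2 digits = 56, minutes = 53.2332; 56 + 53.2332/60 = 56.8872200
  hemisphere S, so the sign is −
  Longitude: degrees = first 3 digits = 179, minutes = 51.35967; 179 + 51.35967/60 = 179.8559945
  hemisphere W, so the sign is −
Point 4:
  φ: 83 + 23.82/60 = 83.3970000
  N ⇒ keep positive
  Longitude: 26.3375′ = 0.438958°; total 32.4389583
  W ⇒ negate
Point 5:
  Lat: degrees = first 2 digits = 5, minutes = 34.611; 5 + 34.611/60 = 5.5768500
  S → negative
  Lon: split at 3 digits → 000° and 53.633′; 0 + 53.633/60 = 0.8938833
  hemisphere W, so the sign is −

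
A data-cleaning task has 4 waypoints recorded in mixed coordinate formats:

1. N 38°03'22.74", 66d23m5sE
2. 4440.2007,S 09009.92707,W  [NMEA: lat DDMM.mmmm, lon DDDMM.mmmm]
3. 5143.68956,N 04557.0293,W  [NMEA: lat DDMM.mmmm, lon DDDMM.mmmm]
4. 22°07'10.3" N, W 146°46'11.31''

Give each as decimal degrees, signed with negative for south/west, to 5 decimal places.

Point 1:
  φ: 3′ + 22.74″ = 3.37900′; 38 + 3.37900/60 = 38.056317
  N → positive
  Longitude: 66° + 23/60 + 5/3600 = 66 + 0.383333 + 0.001389 = 66.384722
  E ⇒ keep positive
Point 2:
  Latitude: degrees = first 2 digits = 44, minutes = 40.2007; 44 + 40.2007/60 = 44.670012
  S ⇒ negate
  Lon: degrees = first 3 digits = 90, minutes = 9.92707; 90 + 9.92707/60 = 90.165451
  hemisphere W, so the sign is −
Point 3:
  Lat: split at 2 digits → 51° and 43.68956′; 51 + 43.68956/60 = 51.728159
  N ⇒ keep positive
  Lon: degrees = first 3 digits = 45, minutes = 57.0293; 45 + 57.0293/60 = 45.950488
  W ⇒ negate
Point 4:
  φ: 22° + 7/60 + 10.3/3600 = 22 + 0.116667 + 0.002861 = 22.119528
  N ⇒ keep positive
  λ: 46′ + 11.31″ = 46.18850′; 146 + 46.18850/60 = 146.769808
  hemisphere W, so the sign is −

1. 38.05632, 66.38472
2. -44.67001, -90.16545
3. 51.72816, -45.95049
4. 22.11953, -146.76981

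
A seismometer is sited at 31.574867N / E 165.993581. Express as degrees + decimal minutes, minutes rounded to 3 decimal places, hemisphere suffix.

Lat: 31° + 0.574867 × 60 = 31° 34.49202′
λ: 165° + 0.993581 × 60 = 165° 59.61486′

31° 34.492′ N, 165° 59.615′ E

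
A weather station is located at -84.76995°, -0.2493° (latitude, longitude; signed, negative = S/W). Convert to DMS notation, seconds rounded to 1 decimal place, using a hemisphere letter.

84°46′11.8″ S, 0°14′57.5″ W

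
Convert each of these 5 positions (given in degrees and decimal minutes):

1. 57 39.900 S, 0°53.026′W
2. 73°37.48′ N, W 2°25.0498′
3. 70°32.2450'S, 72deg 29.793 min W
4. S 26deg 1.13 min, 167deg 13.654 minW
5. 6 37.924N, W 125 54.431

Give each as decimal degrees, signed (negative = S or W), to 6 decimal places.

1. -57.665000, -0.883767
2. 73.624667, -2.417497
3. -70.537417, -72.496550
4. -26.018833, -167.227567
5. 6.632067, -125.907183

Point 1:
  φ: 39.9′ = 0.665000°; total 57.6650000
  S → negative
  λ: 0 + 53.026/60 = 0.8837667
  W → negative
Point 2:
  Latitude: 37.48′ = 0.624667°; total 73.6246667
  N → positive
  Longitude: 25.0498′ = 0.417497°; total 2.4174967
  hemisphere W, so the sign is −
Point 3:
  Latitude: 32.245′ = 0.537417°; total 70.5374167
  hemisphere S, so the sign is −
  λ: 29.793′ = 0.496550°; total 72.4965500
  W ⇒ negate
Point 4:
  φ: 26 + 1.13/60 = 26.0188333
  hemisphere S, so the sign is −
  Longitude: 13.654′ = 0.227567°; total 167.2275667
  hemisphere W, so the sign is −
Point 5:
  Latitude: 37.924′ = 0.632067°; total 6.6320667
  N → positive
  λ: 54.431′ = 0.907183°; total 125.9071833
  W → negative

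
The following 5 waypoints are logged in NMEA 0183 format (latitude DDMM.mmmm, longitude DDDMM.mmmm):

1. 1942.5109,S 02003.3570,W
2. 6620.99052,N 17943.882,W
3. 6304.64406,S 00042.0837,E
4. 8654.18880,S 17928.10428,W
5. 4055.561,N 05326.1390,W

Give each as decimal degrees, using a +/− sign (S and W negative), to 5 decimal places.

1. -19.70852, -20.05595
2. 66.34984, -179.73137
3. -63.07740, 0.70140
4. -86.90315, -179.46840
5. 40.92602, -53.43565

Point 1:
  Lat: degrees = first 2 digits = 19, minutes = 42.5109; 19 + 42.5109/60 = 19.708515
  S → negative
  Longitude: degrees = first 3 digits = 20, minutes = 3.357; 20 + 3.357/60 = 20.055950
  W ⇒ negate
Point 2:
  Latitude: split at 2 digits → 66° and 20.99052′; 66 + 20.99052/60 = 66.349842
  N → positive
  λ: split at 3 digits → 179° and 43.882′; 179 + 43.882/60 = 179.731367
  hemisphere W, so the sign is −
Point 3:
  Lat: split at 2 digits → 63° and 4.64406′; 63 + 4.64406/60 = 63.077401
  S → negative
  Longitude: split at 3 digits → 000° and 42.0837′; 0 + 42.0837/60 = 0.701395
  E ⇒ keep positive
Point 4:
  Lat: split at 2 digits → 86° and 54.1888′; 86 + 54.1888/60 = 86.903147
  S ⇒ negate
  λ: degrees = first 3 digits = 179, minutes = 28.10428; 179 + 28.10428/60 = 179.468405
  W → negative
Point 5:
  φ: degrees = first 2 digits = 40, minutes = 55.561; 40 + 55.561/60 = 40.926017
  N ⇒ keep positive
  Lon: split at 3 digits → 053° and 26.139′; 53 + 26.139/60 = 53.435650
  hemisphere W, so the sign is −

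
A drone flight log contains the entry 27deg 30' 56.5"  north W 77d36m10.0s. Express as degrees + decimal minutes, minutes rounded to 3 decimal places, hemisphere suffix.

Lat: seconds/60 = 0.94167; minutes = 30 + 0.94167 = 30.94167
Lon: 36 + 10/60 = 36.16667′

27° 30.942′ N, 77° 36.167′ W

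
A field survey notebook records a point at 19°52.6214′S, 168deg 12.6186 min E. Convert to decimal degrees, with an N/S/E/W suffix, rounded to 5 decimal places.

19.87702° S, 168.21031° E

φ: 19 + 52.6214/60 = 19.877023
Longitude: 12.6186′ = 0.210310°; total 168.210310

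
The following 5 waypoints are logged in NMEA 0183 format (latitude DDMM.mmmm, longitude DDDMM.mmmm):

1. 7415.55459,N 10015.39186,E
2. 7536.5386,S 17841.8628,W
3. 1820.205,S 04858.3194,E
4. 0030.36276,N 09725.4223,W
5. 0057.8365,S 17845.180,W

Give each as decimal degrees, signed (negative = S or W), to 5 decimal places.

Point 1:
  Latitude: split at 2 digits → 74° and 15.55459′; 74 + 15.55459/60 = 74.259243
  N → positive
  Longitude: degrees = first 3 digits = 100, minutes = 15.39186; 100 + 15.39186/60 = 100.256531
  E → positive
Point 2:
  Latitude: split at 2 digits → 75° and 36.5386′; 75 + 36.5386/60 = 75.608977
  S → negative
  λ: degrees = first 3 digits = 178, minutes = 41.8628; 178 + 41.8628/60 = 178.697713
  W → negative
Point 3:
  Latitude: degrees = first 2 digits = 18, minutes = 20.205; 18 + 20.205/60 = 18.336750
  hemisphere S, so the sign is −
  Longitude: split at 3 digits → 048° and 58.3194′; 48 + 58.3194/60 = 48.971990
  E ⇒ keep positive
Point 4:
  Lat: split at 2 digits → 00° and 30.36276′; 0 + 30.36276/60 = 0.506046
  N ⇒ keep positive
  Longitude: degrees = first 3 digits = 97, minutes = 25.4223; 97 + 25.4223/60 = 97.423705
  W → negative
Point 5:
  φ: degrees = first 2 digits = 0, minutes = 57.8365; 0 + 57.8365/60 = 0.963942
  S → negative
  λ: split at 3 digits → 178° and 45.18′; 178 + 45.18/60 = 178.753000
  W ⇒ negate

1. 74.25924, 100.25653
2. -75.60898, -178.69771
3. -18.33675, 48.97199
4. 0.50605, -97.42371
5. -0.96394, -178.75300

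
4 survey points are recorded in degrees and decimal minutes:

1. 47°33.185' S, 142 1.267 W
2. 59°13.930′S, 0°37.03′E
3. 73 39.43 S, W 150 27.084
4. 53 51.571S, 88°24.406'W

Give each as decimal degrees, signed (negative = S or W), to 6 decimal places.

1. -47.553083, -142.021117
2. -59.232167, 0.617167
3. -73.657167, -150.451400
4. -53.859517, -88.406767

Point 1:
  Latitude: 33.185′ = 0.553083°; total 47.5530833
  hemisphere S, so the sign is −
  λ: 142 + 1.267/60 = 142.0211167
  hemisphere W, so the sign is −
Point 2:
  φ: 59 + 13.93/60 = 59.2321667
  S → negative
  Longitude: 0 + 37.03/60 = 0.6171667
  E → positive
Point 3:
  φ: 73 + 39.43/60 = 73.6571667
  S → negative
  λ: 150 + 27.084/60 = 150.4514000
  W ⇒ negate
Point 4:
  Lat: 51.571′ = 0.859517°; total 53.8595167
  hemisphere S, so the sign is −
  Lon: 88 + 24.406/60 = 88.4067667
  hemisphere W, so the sign is −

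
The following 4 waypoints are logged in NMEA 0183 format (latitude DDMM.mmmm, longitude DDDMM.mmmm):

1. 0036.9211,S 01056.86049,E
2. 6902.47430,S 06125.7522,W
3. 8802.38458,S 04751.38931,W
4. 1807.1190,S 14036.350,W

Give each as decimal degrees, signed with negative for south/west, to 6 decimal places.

Point 1:
  φ: split at 2 digits → 00° and 36.9211′; 0 + 36.9211/60 = 0.6153517
  hemisphere S, so the sign is −
  λ: split at 3 digits → 010° and 56.86049′; 10 + 56.86049/60 = 10.9476748
  E ⇒ keep positive
Point 2:
  φ: split at 2 digits → 69° and 2.4743′; 69 + 2.4743/60 = 69.0412383
  hemisphere S, so the sign is −
  λ: split at 3 digits → 061° and 25.7522′; 61 + 25.7522/60 = 61.4292033
  W → negative
Point 3:
  φ: degrees = first 2 digits = 88, minutes = 2.38458; 88 + 2.38458/60 = 88.0397430
  S ⇒ negate
  Lon: degrees = first 3 digits = 47, minutes = 51.38931; 47 + 51.38931/60 = 47.8564885
  W ⇒ negate
Point 4:
  φ: split at 2 digits → 18° and 7.119′; 18 + 7.119/60 = 18.1186500
  hemisphere S, so the sign is −
  Longitude: split at 3 digits → 140° and 36.35′; 140 + 36.35/60 = 140.6058333
  W → negative

1. -0.615352, 10.947675
2. -69.041238, -61.429203
3. -88.039743, -47.856489
4. -18.118650, -140.605833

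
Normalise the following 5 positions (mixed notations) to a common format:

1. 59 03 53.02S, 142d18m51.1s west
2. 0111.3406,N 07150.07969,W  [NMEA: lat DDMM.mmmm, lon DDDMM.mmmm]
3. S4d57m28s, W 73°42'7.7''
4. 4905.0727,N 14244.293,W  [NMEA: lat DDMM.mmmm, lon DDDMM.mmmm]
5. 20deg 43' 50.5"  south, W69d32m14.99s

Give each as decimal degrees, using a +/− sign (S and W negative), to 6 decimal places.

Point 1:
  Lat: 3′ + 53.02″ = 3.88367′; 59 + 3.88367/60 = 59.0647278
  S → negative
  Lon: 142° + 18/60 + 51.1/3600 = 142 + 0.300000 + 0.014194 = 142.3141944
  hemisphere W, so the sign is −
Point 2:
  Latitude: split at 2 digits → 01° and 11.3406′; 1 + 11.3406/60 = 1.1890100
  N → positive
  Longitude: split at 3 digits → 071° and 50.07969′; 71 + 50.07969/60 = 71.8346615
  W → negative
Point 3:
  Lat: 4 + 57/60 + 28/3600 = 4.9577778
  S → negative
  Lon: 73° + 42/60 + 7.7/3600 = 73 + 0.700000 + 0.002139 = 73.7021389
  hemisphere W, so the sign is −
Point 4:
  Latitude: degrees = first 2 digits = 49, minutes = 5.0727; 49 + 5.0727/60 = 49.0845450
  N → positive
  λ: degrees = first 3 digits = 142, minutes = 44.293; 142 + 44.293/60 = 142.7382167
  W ⇒ negate
Point 5:
  Lat: 20° + 43/60 + 50.5/3600 = 20 + 0.716667 + 0.014028 = 20.7306944
  S ⇒ negate
  Longitude: 69 + 32/60 + 14.99/3600 = 69.5374972
  hemisphere W, so the sign is −

1. -59.064728, -142.314194
2. 1.189010, -71.834662
3. -4.957778, -73.702139
4. 49.084545, -142.738217
5. -20.730694, -69.537497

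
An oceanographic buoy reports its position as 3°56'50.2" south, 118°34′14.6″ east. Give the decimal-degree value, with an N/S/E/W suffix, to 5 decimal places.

3.94728° S, 118.57072° E

Latitude: 56′ + 50.2″ = 56.83667′; 3 + 56.83667/60 = 3.947278
Lon: 34′ + 14.6″ = 34.24333′; 118 + 34.24333/60 = 118.570722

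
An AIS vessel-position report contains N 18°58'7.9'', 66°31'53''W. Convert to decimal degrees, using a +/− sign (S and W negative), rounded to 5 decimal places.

Latitude: 18 + 58/60 + 7.9/3600 = 18.968861
N → positive
Longitude: 66° + 31/60 + 53/3600 = 66 + 0.516667 + 0.014722 = 66.531389
W ⇒ negate

18.96886, -66.53139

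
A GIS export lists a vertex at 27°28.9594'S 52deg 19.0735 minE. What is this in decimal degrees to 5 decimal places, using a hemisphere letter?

27.48266° S, 52.31789° E

Latitude: 27 + 28.9594/60 = 27.482657
Lon: 19.0735′ = 0.317892°; total 52.317892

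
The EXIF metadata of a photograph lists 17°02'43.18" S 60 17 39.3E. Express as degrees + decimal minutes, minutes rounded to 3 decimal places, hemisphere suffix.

φ: 2 + 43.18/60 = 2.71967′
λ: 17 + 39.3/60 = 17.65500′

17° 2.720′ S, 60° 17.655′ E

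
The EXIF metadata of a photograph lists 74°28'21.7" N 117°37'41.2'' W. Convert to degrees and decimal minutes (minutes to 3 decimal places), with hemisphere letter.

74° 28.362′ N, 117° 37.687′ W

Lat: 28 + 21.7/60 = 28.36167′
Lon: seconds/60 = 0.68667; minutes = 37 + 0.68667 = 37.68667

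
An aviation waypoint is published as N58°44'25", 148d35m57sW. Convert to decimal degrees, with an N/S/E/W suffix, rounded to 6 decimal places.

Lat: 58° + 44/60 + 25/3600 = 58 + 0.733333 + 0.006944 = 58.7402778
λ: 148° + 35/60 + 57/3600 = 148 + 0.583333 + 0.015833 = 148.5991667

58.740278° N, 148.599167° W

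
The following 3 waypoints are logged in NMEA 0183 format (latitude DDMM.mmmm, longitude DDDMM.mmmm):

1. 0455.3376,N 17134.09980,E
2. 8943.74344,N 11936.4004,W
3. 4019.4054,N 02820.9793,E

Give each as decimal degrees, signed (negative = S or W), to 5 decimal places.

1. 4.92229, 171.56833
2. 89.72906, -119.60667
3. 40.32342, 28.34966

Point 1:
  Lat: degrees = first 2 digits = 4, minutes = 55.3376; 4 + 55.3376/60 = 4.922293
  N ⇒ keep positive
  Longitude: split at 3 digits → 171° and 34.0998′; 171 + 34.0998/60 = 171.568330
  E ⇒ keep positive
Point 2:
  Lat: split at 2 digits → 89° and 43.74344′; 89 + 43.74344/60 = 89.729057
  N → positive
  Lon: split at 3 digits → 119° and 36.4004′; 119 + 36.4004/60 = 119.606673
  W ⇒ negate
Point 3:
  Lat: split at 2 digits → 40° and 19.4054′; 40 + 19.4054/60 = 40.323423
  N ⇒ keep positive
  λ: split at 3 digits → 028° and 20.9793′; 28 + 20.9793/60 = 28.349655
  E ⇒ keep positive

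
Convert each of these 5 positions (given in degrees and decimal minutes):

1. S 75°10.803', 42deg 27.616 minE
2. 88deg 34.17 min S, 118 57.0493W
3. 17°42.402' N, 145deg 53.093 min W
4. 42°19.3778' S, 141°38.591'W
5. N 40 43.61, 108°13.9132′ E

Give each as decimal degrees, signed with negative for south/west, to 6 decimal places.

1. -75.180050, 42.460267
2. -88.569500, -118.950822
3. 17.706700, -145.884883
4. -42.322963, -141.643183
5. 40.726833, 108.231887

Point 1:
  Latitude: 10.803′ = 0.180050°; total 75.1800500
  S → negative
  Longitude: 42 + 27.616/60 = 42.4602667
  E → positive
Point 2:
  φ: 34.17′ = 0.569500°; total 88.5695000
  S ⇒ negate
  Longitude: 118 + 57.0493/60 = 118.9508217
  W → negative
Point 3:
  φ: 17 + 42.402/60 = 17.7067000
  N ⇒ keep positive
  Longitude: 145 + 53.093/60 = 145.8848833
  hemisphere W, so the sign is −
Point 4:
  φ: 42 + 19.3778/60 = 42.3229633
  hemisphere S, so the sign is −
  Longitude: 38.591′ = 0.643183°; total 141.6431833
  W → negative
Point 5:
  Lat: 40 + 43.61/60 = 40.7268333
  N ⇒ keep positive
  Lon: 13.9132′ = 0.231887°; total 108.2318867
  E ⇒ keep positive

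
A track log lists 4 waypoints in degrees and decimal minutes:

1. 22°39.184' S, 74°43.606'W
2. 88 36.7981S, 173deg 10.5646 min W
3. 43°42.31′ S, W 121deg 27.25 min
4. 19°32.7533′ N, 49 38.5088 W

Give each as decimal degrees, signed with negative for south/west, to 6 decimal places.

Point 1:
  Lat: 22 + 39.184/60 = 22.6530667
  S → negative
  Lon: 74 + 43.606/60 = 74.7267667
  hemisphere W, so the sign is −
Point 2:
  φ: 36.7981′ = 0.613302°; total 88.6133017
  hemisphere S, so the sign is −
  Longitude: 173 + 10.5646/60 = 173.1760767
  hemisphere W, so the sign is −
Point 3:
  Lat: 43 + 42.31/60 = 43.7051667
  S → negative
  Lon: 121 + 27.25/60 = 121.4541667
  W → negative
Point 4:
  φ: 19 + 32.7533/60 = 19.5458883
  N → positive
  λ: 38.5088′ = 0.641813°; total 49.6418133
  W → negative

1. -22.653067, -74.726767
2. -88.613302, -173.176077
3. -43.705167, -121.454167
4. 19.545888, -49.641813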